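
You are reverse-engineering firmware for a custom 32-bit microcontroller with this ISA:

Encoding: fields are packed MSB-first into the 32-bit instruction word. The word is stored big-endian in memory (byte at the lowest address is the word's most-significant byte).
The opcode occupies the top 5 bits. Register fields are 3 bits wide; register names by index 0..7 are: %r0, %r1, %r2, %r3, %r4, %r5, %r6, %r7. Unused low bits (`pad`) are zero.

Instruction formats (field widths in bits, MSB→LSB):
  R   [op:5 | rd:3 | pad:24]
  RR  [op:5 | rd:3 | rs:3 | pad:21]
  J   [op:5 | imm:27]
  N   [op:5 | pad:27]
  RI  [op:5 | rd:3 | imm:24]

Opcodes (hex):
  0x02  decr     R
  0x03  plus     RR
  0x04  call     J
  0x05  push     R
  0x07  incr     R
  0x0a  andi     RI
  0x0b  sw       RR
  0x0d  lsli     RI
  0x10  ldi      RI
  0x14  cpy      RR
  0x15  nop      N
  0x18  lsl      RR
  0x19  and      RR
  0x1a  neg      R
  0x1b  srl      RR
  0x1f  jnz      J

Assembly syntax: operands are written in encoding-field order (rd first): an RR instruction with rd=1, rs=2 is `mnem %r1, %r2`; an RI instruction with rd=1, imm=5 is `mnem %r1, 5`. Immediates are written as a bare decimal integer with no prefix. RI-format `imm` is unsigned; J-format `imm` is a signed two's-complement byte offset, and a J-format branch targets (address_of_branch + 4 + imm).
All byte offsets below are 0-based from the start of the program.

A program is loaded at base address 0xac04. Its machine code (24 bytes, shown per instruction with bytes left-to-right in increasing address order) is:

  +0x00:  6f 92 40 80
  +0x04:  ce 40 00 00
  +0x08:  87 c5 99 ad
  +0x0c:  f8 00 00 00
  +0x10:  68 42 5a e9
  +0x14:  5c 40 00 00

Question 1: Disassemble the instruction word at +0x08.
@+08  big-endian(87 c5 99 ad) = 0x87c599ad
  top 5b → 0x10 → ldi [RI]
  rd: (w>>24)&0x7=0x7 → %r7
  imm: (w>>0)&0xffffff=0xc599ad → 12949933

ldi %r7, 12949933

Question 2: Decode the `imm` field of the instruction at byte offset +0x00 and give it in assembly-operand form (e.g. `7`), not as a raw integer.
+0x00: 6f 92 40 80 ⇒ word 0x6f924080 (big)
  op=0x6f924080>>27=0xd ⇒ lsli (RI)
  [26:24] rd=7 = %r7
  [23:0] imm=9584768 = 9584768

9584768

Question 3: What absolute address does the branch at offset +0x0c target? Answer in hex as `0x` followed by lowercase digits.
off 0x0c: read f8 00 00 00 as big → 0xf8000000
  op=0xf8000000>>27=0x1f ⇒ jnz (J)
  [26:0] imm=0 = 0
  target = base 0xac04 + off 0x0c + 4 + imm 0 = 0xac14

0xac14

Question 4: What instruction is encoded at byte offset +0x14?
sw %r4, %r2

[14] 5c 40 00 00 → 0x5c400000
  top 5b → 0xb → sw [RR]
  rd: (w>>24)&0x7=0x4 → %r4
  rs: (w>>21)&0x7=0x2 → %r2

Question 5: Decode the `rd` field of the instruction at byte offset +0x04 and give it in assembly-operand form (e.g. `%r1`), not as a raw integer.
off 0x04: read ce 40 00 00 as big → 0xce400000
  opcode bits[31:27]=0x19: and/RR
  rd: (w>>24)&0x7=0x6 → %r6
  rs: (w>>21)&0x7=0x2 → %r2

%r6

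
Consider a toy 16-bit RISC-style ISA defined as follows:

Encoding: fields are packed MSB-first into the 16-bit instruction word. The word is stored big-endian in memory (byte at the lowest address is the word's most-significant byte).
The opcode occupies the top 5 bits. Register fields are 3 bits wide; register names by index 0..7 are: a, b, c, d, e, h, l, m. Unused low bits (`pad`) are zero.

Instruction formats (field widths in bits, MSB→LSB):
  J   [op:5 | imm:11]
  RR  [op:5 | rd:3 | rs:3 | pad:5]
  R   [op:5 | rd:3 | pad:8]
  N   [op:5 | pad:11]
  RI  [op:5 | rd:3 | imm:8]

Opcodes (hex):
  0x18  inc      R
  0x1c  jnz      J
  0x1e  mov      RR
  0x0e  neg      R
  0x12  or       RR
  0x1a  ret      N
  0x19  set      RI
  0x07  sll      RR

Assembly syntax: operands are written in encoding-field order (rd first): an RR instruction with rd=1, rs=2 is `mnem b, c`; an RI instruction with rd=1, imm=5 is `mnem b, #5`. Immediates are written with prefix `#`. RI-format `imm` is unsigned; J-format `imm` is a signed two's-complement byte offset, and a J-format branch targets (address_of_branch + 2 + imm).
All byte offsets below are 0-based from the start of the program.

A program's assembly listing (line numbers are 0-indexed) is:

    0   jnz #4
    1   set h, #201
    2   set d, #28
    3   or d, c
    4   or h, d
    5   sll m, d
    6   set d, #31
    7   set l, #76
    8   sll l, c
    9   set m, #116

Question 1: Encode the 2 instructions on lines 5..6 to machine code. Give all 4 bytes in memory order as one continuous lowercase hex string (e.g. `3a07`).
5. sll fields op=0x7:5|rd=7:3|rs=3:3|pad=0:5 → word 3f60h → 3f 60
6. set fields op=0x19:5|rd=3:3|imm=31:8 → word cb1fh → cb 1f

3f60cb1f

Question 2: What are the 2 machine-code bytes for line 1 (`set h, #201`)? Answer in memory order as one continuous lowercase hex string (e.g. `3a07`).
1. set fields op=0x19:5|rd=5:3|imm=201:8 → word cdc9h → cd c9

cdc9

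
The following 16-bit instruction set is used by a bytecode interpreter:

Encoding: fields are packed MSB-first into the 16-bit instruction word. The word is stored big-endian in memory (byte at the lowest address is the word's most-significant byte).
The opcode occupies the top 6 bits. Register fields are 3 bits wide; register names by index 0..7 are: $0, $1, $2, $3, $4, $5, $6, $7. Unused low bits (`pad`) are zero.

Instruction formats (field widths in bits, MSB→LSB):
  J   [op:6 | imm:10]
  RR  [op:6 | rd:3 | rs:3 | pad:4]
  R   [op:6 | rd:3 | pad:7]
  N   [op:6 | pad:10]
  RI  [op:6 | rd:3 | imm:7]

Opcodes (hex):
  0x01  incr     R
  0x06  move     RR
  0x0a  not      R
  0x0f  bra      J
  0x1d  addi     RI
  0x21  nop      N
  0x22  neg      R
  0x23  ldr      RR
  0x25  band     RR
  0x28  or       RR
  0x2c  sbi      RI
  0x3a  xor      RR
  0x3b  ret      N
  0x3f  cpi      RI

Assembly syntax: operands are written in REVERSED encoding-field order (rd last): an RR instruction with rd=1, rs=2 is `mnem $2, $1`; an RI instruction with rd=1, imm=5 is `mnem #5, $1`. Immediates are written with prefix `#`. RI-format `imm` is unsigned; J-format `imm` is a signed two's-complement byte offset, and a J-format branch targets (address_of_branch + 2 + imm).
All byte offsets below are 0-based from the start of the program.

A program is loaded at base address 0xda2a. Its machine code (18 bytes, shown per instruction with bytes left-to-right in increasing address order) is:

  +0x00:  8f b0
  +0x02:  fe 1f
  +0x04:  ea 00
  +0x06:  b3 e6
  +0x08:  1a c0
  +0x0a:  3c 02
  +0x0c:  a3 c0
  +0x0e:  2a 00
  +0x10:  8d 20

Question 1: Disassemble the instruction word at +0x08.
move $4, $5

[08] 1a c0 → 0x1ac0
  op=0x1ac0>>10=0x6 ⇒ move (RR)
  rd@[9:7]=0x5 ⇒ $5
  rs@[6:4]=0x4 ⇒ $4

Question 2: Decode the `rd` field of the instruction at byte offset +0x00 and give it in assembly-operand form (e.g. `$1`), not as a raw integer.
+0x00: 8f b0 ⇒ word 0x8fb0 (big)
  top 6b → 0x23 → ldr [RR]
  [9:7] rd=7 = $7
  [6:4] rs=3 = $3

$7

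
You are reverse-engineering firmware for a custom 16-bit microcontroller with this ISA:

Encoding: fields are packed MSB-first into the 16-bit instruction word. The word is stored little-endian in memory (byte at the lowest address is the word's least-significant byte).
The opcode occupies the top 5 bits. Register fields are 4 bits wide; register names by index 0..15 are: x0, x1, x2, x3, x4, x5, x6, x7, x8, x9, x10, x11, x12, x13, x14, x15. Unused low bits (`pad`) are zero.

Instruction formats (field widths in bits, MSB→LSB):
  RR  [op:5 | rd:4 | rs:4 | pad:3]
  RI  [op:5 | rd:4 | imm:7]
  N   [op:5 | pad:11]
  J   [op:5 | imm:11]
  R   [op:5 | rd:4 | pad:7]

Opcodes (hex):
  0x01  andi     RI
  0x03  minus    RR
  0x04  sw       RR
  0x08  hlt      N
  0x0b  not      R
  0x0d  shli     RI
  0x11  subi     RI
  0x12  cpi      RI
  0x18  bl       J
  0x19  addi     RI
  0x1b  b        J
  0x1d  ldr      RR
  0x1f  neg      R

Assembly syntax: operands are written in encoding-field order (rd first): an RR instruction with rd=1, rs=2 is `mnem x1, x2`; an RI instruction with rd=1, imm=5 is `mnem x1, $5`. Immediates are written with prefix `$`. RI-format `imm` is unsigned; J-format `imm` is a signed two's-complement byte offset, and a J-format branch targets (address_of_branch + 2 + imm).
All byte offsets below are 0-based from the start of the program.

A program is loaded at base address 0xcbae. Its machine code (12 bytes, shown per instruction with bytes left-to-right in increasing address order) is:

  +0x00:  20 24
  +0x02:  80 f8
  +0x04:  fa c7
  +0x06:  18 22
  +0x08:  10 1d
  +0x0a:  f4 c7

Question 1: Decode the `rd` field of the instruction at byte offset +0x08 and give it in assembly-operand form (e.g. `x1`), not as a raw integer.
@+08  little-endian(10 1d) = 0x1d10
  opcode bits[15:11]=0x3: minus/RR
  [10:7] rd=10 = x10
  [6:3] rs=2 = x2

x10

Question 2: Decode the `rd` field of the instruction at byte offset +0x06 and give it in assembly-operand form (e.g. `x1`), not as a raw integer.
x4

off 0x06: read 18 22 as little → 0x2218
  op=0x2218>>11=0x4 ⇒ sw (RR)
  [10:7] rd=4 = x4
  [6:3] rs=3 = x3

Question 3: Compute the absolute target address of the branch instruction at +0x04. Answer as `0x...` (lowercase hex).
+0x04: fa c7 ⇒ word 0xc7fa (little)
  opcode bits[15:11]=0x18: bl/J
  imm@[10:0]=0x7fa (s11→-6) ⇒ $-6
  target = base 0xcbae + off 0x04 + 2 + imm -6 = 0xcbae

0xcbae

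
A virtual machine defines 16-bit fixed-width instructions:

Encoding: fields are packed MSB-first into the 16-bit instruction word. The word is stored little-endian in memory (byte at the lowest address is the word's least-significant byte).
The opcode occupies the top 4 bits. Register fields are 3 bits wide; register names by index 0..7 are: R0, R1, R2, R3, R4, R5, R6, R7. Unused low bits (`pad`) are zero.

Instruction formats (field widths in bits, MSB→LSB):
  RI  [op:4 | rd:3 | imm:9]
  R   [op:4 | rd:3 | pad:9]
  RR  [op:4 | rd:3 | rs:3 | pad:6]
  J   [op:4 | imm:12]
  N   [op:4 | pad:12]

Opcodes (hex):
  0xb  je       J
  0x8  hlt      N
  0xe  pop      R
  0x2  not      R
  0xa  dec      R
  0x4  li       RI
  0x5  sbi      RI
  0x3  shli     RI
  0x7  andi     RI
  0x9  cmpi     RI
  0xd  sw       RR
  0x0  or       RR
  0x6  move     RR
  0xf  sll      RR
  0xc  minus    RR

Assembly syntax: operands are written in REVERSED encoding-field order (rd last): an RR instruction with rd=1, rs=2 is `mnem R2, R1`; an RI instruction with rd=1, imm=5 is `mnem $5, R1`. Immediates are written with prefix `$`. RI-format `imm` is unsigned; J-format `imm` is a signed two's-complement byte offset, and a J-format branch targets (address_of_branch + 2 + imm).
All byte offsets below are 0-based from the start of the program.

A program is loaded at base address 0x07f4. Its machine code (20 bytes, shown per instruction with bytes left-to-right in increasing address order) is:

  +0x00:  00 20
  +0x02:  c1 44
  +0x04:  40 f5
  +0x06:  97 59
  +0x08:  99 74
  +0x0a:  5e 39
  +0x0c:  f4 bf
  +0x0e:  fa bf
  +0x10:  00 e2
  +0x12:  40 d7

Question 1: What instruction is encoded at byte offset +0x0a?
@+0a  little-endian(5e 39) = 0x395e
  opcode bits[15:12]=0x3: shli/RI
  rd: (w>>9)&0x7=0x4 → R4
  imm: (w>>0)&0x1ff=0x15e → $350

shli $350, R4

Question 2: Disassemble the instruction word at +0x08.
andi $153, R2

off 0x08: read 99 74 as little → 0x7499
  op=0x7499>>12=0x7 ⇒ andi (RI)
  rd: (w>>9)&0x7=0x2 → R2
  imm: (w>>0)&0x1ff=0x99 → $153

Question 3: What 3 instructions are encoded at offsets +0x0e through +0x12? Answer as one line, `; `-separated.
je $-6; pop R1; sw R5, R3

off 0x0e: read fa bf as little → 0xbffa
  opcode bits[15:12]=0xb: je/J
  imm: (w>>0)&0xfff=0xffa (s12→-6) → $-6
off 0x10: read 00 e2 as little → 0xe200
  opcode bits[15:12]=0xe: pop/R
  rd: (w>>9)&0x7=0x1 → R1
off 0x12: read 40 d7 as little → 0xd740
  opcode bits[15:12]=0xd: sw/RR
  rd: (w>>9)&0x7=0x3 → R3
  rs: (w>>6)&0x7=0x5 → R5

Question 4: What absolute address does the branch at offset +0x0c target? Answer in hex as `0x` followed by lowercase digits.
[0c] f4 bf → 0xbff4
  opcode bits[15:12]=0xb: je/J
  imm: (w>>0)&0xfff=0xff4 (s12→-12) → $-12
  target = base 0x07f4 + off 0x0c + 2 + imm -12 = 0x07f6

0x07f6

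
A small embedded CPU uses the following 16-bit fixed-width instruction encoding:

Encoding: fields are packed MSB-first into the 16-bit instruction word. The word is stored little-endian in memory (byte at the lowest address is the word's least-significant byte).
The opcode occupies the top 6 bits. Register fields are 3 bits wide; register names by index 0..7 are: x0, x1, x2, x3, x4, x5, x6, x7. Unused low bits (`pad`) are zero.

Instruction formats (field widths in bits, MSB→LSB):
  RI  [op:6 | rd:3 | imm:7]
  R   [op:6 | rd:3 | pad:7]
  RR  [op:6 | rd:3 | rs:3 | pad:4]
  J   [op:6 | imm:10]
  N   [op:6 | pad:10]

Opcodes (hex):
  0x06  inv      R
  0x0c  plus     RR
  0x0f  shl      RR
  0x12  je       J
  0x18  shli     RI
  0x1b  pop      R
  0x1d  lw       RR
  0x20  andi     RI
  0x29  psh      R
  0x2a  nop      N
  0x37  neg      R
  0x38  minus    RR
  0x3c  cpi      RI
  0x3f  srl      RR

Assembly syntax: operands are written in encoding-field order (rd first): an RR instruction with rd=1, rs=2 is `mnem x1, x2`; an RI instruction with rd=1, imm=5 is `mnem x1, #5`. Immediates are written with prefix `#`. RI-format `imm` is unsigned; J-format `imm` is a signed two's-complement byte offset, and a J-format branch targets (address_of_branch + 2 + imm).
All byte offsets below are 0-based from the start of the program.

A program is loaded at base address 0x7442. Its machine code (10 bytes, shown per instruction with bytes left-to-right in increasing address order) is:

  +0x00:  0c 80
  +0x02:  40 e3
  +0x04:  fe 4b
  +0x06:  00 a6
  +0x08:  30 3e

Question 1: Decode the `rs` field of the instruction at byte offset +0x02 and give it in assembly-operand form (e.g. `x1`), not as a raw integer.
x4

+0x02: 40 e3 ⇒ word 0xe340 (little)
  top 6b → 0x38 → minus [RR]
  rd@[9:7]=0x6 ⇒ x6
  rs@[6:4]=0x4 ⇒ x4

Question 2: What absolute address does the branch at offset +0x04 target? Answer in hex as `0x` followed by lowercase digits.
0x7446

@+04  little-endian(fe 4b) = 0x4bfe
  opcode bits[15:10]=0x12: je/J
  imm: (w>>0)&0x3ff=0x3fe (s10→-2) → #-2
  target = base 0x7442 + off 0x04 + 2 + imm -2 = 0x7446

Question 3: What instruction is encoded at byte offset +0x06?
off 0x06: read 00 a6 as little → 0xa600
  opcode bits[15:10]=0x29: psh/R
  [9:7] rd=4 = x4

psh x4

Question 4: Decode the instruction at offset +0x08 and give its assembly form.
@+08  little-endian(30 3e) = 0x3e30
  top 6b → 0xf → shl [RR]
  rd@[9:7]=0x4 ⇒ x4
  rs@[6:4]=0x3 ⇒ x3

shl x4, x3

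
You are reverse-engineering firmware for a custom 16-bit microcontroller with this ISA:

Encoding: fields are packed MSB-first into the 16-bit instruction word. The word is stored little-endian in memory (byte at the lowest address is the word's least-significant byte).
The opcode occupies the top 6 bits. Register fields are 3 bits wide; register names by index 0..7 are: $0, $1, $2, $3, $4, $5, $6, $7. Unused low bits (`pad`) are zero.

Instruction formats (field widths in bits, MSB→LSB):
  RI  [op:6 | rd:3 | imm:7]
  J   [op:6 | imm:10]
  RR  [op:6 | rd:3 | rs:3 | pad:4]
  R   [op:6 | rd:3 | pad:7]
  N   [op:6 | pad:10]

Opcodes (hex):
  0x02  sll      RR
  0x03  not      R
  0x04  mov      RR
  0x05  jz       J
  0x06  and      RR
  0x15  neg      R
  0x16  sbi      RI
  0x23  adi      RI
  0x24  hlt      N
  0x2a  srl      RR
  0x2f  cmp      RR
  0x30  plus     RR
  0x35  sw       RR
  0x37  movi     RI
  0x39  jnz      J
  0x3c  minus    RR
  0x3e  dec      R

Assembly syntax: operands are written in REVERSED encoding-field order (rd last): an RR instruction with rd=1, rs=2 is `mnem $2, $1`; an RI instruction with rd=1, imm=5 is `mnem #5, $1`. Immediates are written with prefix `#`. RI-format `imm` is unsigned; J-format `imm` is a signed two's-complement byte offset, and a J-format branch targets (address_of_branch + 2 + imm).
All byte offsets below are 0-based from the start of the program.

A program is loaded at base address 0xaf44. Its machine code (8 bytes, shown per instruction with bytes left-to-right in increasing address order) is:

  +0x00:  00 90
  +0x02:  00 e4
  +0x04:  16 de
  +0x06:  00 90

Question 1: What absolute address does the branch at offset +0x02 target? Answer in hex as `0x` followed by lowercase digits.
0xaf48

off 0x02: read 00 e4 as little → 0xe400
  top 6b → 0x39 → jnz [J]
  imm: (w>>0)&0x3ff=0x0 → #0
  target = base 0xaf44 + off 0x02 + 2 + imm 0 = 0xaf48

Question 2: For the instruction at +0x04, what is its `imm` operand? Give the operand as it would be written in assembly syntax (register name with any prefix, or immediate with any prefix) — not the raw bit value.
#22

[04] 16 de → 0xde16
  opcode bits[15:10]=0x37: movi/RI
  [9:7] rd=4 = $4
  [6:0] imm=22 = #22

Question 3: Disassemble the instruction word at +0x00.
off 0x00: read 00 90 as little → 0x9000
  opcode bits[15:10]=0x24: hlt/N

hlt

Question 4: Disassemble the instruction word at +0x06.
hlt

[06] 00 90 → 0x9000
  opcode bits[15:10]=0x24: hlt/N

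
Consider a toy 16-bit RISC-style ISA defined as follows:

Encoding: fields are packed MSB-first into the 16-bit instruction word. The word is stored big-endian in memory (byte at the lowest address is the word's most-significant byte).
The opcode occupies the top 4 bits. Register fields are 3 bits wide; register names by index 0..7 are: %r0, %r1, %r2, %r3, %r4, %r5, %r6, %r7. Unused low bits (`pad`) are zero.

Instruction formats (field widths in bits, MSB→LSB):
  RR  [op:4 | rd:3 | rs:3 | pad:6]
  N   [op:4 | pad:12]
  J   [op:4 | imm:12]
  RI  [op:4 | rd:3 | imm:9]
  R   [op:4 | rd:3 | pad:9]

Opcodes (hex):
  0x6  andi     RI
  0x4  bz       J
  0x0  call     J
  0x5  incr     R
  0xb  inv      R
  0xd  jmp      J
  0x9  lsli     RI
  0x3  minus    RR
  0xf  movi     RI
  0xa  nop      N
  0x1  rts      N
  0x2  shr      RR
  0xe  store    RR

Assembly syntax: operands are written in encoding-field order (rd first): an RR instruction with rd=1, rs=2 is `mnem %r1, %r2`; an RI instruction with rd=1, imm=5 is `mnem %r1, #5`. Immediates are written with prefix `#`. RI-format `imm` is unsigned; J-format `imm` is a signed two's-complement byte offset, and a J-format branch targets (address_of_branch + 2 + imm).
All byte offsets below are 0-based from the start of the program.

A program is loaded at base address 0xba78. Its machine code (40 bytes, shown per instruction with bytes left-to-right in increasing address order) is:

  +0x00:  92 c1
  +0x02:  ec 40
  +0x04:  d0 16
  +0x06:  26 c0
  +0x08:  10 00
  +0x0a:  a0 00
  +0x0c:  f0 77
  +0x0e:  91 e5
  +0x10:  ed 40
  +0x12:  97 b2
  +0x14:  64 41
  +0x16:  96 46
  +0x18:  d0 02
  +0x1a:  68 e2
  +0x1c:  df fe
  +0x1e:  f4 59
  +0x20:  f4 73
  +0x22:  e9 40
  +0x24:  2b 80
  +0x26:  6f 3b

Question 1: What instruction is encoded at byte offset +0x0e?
+0x0e: 91 e5 ⇒ word 0x91e5 (big)
  op=0x91e5>>12=0x9 ⇒ lsli (RI)
  [11:9] rd=0 = %r0
  [8:0] imm=485 = #485

lsli %r0, #485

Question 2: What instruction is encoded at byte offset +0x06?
[06] 26 c0 → 0x26c0
  op=0x26c0>>12=0x2 ⇒ shr (RR)
  rd: (w>>9)&0x7=0x3 → %r3
  rs: (w>>6)&0x7=0x3 → %r3

shr %r3, %r3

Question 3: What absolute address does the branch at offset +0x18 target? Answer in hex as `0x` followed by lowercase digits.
off 0x18: read d0 02 as big → 0xd002
  top 4b → 0xd → jmp [J]
  imm: (w>>0)&0xfff=0x2 → #2
  target = base 0xba78 + off 0x18 + 2 + imm 2 = 0xba94

0xba94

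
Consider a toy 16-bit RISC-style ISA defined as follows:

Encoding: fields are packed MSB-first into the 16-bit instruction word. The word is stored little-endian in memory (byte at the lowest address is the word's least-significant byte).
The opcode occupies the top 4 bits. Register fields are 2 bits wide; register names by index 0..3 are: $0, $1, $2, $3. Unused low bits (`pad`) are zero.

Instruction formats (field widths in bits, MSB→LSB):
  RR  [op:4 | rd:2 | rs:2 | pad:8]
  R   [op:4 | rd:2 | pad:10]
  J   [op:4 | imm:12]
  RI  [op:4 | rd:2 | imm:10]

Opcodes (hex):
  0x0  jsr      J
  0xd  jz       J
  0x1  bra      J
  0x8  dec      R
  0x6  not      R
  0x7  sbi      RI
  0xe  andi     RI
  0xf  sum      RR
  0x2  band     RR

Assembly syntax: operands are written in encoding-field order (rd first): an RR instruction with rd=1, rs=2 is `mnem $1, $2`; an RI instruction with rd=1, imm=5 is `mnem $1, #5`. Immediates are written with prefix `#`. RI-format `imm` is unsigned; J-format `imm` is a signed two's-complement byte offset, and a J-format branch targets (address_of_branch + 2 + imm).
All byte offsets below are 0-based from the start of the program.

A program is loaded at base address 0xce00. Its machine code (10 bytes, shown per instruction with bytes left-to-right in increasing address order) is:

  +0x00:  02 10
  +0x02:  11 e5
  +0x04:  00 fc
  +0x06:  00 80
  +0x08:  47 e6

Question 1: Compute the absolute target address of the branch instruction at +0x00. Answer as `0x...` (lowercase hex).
0xce04

@+00  little-endian(02 10) = 0x1002
  opcode bits[15:12]=0x1: bra/J
  [11:0] imm=2 = #2
  target = base 0xce00 + off 0x00 + 2 + imm 2 = 0xce04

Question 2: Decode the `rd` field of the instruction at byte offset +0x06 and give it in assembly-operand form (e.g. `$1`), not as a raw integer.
[06] 00 80 → 0x8000
  op=0x8000>>12=0x8 ⇒ dec (R)
  rd@[11:10]=0x0 ⇒ $0

$0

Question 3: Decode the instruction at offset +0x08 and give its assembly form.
off 0x08: read 47 e6 as little → 0xe647
  opcode bits[15:12]=0xe: andi/RI
  [11:10] rd=1 = $1
  [9:0] imm=583 = #583

andi $1, #583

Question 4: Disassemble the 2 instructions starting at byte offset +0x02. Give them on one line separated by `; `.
+0x02: 11 e5 ⇒ word 0xe511 (little)
  op=0xe511>>12=0xe ⇒ andi (RI)
  rd@[11:10]=0x1 ⇒ $1
  imm@[9:0]=0x111 ⇒ #273
+0x04: 00 fc ⇒ word 0xfc00 (little)
  op=0xfc00>>12=0xf ⇒ sum (RR)
  rd@[11:10]=0x3 ⇒ $3
  rs@[9:8]=0x0 ⇒ $0

andi $1, #273; sum $3, $0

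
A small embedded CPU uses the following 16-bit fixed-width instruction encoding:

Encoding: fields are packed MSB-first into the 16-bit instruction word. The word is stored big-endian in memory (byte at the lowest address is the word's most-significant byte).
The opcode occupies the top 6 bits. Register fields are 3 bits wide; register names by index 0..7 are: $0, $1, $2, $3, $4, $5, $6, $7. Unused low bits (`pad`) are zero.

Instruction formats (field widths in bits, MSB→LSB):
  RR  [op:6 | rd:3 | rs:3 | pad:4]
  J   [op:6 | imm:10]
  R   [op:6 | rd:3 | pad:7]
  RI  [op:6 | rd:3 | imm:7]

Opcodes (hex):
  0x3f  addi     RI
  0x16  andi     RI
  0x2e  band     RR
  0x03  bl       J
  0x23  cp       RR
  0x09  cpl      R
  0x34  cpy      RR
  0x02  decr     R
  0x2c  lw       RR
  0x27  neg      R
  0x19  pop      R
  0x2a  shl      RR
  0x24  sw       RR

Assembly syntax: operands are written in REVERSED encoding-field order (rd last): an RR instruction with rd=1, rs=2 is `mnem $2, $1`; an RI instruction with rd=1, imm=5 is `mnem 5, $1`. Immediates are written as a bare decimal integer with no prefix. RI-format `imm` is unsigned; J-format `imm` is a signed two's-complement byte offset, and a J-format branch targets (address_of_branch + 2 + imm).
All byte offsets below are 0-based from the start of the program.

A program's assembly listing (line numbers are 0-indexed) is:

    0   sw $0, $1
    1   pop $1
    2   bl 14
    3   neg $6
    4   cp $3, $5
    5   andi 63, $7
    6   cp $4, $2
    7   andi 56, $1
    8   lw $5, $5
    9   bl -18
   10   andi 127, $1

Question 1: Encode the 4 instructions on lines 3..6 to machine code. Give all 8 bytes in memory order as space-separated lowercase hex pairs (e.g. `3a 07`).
line 3 (neg): pack op=0x27:6|rd=6:3|pad=0:7 = 0x9f00; big→ 9f 00
line 4 (cp): pack op=0x23:6|rd=5:3|rs=3:3|pad=0:4 = 0x8eb0; big→ 8e b0
line 5 (andi): pack op=0x16:6|rd=7:3|imm=63:7 = 0x5bbf; big→ 5b bf
line 6 (cp): pack op=0x23:6|rd=2:3|rs=4:3|pad=0:4 = 0x8d40; big→ 8d 40

9f 00 8e b0 5b bf 8d 40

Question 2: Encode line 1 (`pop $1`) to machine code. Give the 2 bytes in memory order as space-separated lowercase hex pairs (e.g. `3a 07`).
64 80

line 1 (pop): pack op=0x19:6|rd=1:3|pad=0:7 = 0x6480; big→ 64 80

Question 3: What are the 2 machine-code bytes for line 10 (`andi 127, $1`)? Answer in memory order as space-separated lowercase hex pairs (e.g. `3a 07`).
58 ff

10. andi fields op=0x16:6|rd=1:3|imm=127:7 → word 58ffh → 58 ff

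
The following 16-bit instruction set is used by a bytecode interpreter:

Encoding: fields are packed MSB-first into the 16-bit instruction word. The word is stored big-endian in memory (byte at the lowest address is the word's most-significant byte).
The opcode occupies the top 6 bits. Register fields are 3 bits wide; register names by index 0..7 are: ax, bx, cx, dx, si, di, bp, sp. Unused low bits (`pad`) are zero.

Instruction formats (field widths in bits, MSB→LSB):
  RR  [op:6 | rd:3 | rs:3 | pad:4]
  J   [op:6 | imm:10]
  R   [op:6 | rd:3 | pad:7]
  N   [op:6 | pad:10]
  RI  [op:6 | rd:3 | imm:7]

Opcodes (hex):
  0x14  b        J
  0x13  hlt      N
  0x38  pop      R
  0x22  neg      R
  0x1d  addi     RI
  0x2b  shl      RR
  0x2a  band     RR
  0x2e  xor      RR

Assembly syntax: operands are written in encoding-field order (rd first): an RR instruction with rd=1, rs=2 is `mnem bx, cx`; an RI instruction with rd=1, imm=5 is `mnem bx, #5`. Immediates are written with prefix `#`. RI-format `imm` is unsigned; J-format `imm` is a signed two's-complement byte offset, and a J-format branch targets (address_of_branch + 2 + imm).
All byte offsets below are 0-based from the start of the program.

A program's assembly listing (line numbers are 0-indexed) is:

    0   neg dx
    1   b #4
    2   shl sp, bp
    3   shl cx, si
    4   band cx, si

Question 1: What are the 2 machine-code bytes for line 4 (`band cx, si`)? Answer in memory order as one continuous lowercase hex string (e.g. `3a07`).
L4: band op=0x2a:6|rd=2:3|rs=4:3|pad=0:4 ⇒ 0xa940 ⇒ big a9 40

a940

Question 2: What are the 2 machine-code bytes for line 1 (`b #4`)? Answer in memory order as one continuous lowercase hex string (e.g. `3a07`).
5004

1. b fields op=0x14:6|imm=4:10 → word 5004h → 50 04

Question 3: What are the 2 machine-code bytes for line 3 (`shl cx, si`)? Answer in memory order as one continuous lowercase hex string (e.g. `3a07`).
ad40

3. shl fields op=0x2b:6|rd=2:3|rs=4:3|pad=0:4 → word ad40h → ad 40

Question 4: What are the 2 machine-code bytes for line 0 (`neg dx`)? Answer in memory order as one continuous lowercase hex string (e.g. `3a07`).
L0: neg op=0x22:6|rd=3:3|pad=0:7 ⇒ 0x8980 ⇒ big 89 80

8980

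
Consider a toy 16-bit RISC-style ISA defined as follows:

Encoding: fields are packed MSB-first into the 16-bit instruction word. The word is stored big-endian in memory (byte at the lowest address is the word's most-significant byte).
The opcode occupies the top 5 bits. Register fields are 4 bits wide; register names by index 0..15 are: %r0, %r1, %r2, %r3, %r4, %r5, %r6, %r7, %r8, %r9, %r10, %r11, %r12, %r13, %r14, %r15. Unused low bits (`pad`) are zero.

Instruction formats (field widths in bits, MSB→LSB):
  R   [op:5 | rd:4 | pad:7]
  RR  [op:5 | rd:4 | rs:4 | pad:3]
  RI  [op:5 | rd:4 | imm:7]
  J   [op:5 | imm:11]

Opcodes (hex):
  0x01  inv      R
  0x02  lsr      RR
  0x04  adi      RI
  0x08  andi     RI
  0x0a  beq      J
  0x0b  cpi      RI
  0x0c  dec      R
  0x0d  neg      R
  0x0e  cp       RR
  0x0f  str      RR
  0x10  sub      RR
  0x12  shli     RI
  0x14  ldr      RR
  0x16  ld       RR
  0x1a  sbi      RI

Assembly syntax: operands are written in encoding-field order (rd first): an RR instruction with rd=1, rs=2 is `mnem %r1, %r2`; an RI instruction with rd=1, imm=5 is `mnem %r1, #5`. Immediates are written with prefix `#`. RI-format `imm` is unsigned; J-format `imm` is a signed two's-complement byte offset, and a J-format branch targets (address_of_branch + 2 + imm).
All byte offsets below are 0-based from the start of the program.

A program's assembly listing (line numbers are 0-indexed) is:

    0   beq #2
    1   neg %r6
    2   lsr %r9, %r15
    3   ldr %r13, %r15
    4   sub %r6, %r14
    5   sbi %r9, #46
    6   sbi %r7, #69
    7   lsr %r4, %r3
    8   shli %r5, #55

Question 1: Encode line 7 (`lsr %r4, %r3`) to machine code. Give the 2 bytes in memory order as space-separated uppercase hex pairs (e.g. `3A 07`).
12 18

L7: lsr op=0x2:5|rd=4:4|rs=3:4|pad=0:3 ⇒ 0x1218 ⇒ big 12 18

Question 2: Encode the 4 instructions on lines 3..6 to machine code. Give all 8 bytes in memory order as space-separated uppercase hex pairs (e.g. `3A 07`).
A6 F8 83 70 D4 AE D3 C5

line 3 (ldr): pack op=0x14:5|rd=13:4|rs=15:4|pad=0:3 = 0xa6f8; big→ a6 f8
line 4 (sub): pack op=0x10:5|rd=6:4|rs=14:4|pad=0:3 = 0x8370; big→ 83 70
line 5 (sbi): pack op=0x1a:5|rd=9:4|imm=46:7 = 0xd4ae; big→ d4 ae
line 6 (sbi): pack op=0x1a:5|rd=7:4|imm=69:7 = 0xd3c5; big→ d3 c5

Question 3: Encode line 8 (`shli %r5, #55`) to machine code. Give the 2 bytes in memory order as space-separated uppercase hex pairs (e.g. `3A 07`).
L8: shli op=0x12:5|rd=5:4|imm=55:7 ⇒ 0x92b7 ⇒ big 92 b7

92 B7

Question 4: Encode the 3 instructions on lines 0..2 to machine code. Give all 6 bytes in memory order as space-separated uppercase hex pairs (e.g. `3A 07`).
0. beq fields op=0xa:5|imm=2:11 → word 5002h → 50 02
1. neg fields op=0xd:5|rd=6:4|pad=0:7 → word 6b00h → 6b 00
2. lsr fields op=0x2:5|rd=9:4|rs=15:4|pad=0:3 → word 14f8h → 14 f8

50 02 6B 00 14 F8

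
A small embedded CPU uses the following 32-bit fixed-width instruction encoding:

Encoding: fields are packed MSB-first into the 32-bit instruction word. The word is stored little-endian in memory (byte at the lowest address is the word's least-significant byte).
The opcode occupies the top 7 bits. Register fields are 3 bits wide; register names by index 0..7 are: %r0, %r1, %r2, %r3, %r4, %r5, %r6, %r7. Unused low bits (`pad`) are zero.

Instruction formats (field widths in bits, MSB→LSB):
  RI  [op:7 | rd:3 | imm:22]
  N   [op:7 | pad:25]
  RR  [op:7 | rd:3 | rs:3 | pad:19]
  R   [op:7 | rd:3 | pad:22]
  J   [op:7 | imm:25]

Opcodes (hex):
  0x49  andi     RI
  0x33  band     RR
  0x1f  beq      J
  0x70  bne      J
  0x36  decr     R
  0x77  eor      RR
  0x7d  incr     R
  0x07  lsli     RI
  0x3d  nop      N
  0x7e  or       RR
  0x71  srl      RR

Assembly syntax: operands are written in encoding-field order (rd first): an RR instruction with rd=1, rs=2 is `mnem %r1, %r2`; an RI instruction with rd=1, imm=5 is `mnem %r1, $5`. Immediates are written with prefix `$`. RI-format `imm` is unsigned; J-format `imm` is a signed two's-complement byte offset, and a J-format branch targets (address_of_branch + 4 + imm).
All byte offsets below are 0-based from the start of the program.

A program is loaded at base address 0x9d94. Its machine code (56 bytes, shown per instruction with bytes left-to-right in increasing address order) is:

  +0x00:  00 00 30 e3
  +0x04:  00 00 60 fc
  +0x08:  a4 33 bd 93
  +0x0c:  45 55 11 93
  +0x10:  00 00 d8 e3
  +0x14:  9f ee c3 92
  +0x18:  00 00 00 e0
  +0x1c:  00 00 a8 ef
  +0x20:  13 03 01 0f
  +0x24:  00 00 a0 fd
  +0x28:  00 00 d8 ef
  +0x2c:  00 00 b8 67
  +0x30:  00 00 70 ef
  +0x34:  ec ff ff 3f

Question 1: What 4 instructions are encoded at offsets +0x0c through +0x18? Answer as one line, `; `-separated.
@+0c  little-endian(45 55 11 93) = 0x93115545
  top 7b → 0x49 → andi [RI]
  rd: (w>>22)&0x7=0x4 → %r4
  imm: (w>>0)&0x3fffff=0x115545 → $1135941
@+10  little-endian(00 00 d8 e3) = 0xe3d80000
  top 7b → 0x71 → srl [RR]
  rd: (w>>22)&0x7=0x7 → %r7
  rs: (w>>19)&0x7=0x3 → %r3
@+14  little-endian(9f ee c3 92) = 0x92c3ee9f
  top 7b → 0x49 → andi [RI]
  rd: (w>>22)&0x7=0x3 → %r3
  imm: (w>>0)&0x3fffff=0x3ee9f → $257695
@+18  little-endian(00 00 00 e0) = 0xe0000000
  top 7b → 0x70 → bne [J]
  imm: (w>>0)&0x1ffffff=0x0 → $0

andi %r4, $1135941; srl %r7, %r3; andi %r3, $257695; bne $0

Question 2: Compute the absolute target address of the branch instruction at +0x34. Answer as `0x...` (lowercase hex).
0x9db8

off 0x34: read ec ff ff 3f as little → 0x3fffffec
  op=0x3fffffec>>25=0x1f ⇒ beq (J)
  imm: (w>>0)&0x1ffffff=0x1ffffec (s25→-20) → $-20
  target = base 0x9d94 + off 0x34 + 4 + imm -20 = 0x9db8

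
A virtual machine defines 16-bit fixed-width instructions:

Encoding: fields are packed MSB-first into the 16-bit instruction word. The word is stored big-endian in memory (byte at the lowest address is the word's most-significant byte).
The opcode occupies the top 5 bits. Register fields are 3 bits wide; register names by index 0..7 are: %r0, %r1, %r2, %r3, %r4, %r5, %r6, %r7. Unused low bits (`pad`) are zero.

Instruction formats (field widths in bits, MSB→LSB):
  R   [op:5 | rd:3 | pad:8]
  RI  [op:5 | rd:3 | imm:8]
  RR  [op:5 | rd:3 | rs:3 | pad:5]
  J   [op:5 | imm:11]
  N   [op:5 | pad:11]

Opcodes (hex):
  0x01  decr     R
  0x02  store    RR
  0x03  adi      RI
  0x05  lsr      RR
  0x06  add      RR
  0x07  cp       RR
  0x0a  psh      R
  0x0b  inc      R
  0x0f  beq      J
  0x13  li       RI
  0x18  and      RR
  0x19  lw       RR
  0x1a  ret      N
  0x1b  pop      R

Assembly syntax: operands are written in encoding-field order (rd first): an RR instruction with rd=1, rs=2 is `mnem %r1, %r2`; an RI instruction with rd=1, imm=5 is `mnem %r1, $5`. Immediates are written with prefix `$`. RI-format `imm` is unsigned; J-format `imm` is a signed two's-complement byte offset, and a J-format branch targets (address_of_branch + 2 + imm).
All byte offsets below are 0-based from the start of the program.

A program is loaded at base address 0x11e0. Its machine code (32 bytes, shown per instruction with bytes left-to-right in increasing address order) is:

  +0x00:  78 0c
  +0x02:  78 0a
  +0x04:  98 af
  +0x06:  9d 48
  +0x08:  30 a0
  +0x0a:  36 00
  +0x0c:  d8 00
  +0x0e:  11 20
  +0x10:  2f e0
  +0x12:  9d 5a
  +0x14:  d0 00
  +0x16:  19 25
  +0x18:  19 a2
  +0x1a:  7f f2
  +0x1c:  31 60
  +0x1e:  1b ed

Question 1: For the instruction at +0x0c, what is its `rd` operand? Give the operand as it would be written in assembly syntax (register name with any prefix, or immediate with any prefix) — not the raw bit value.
off 0x0c: read d8 00 as big → 0xd800
  opcode bits[15:11]=0x1b: pop/R
  rd: (w>>8)&0x7=0x0 → %r0

%r0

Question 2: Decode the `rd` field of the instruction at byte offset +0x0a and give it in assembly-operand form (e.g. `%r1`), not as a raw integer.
[0a] 36 00 → 0x3600
  op=0x3600>>11=0x6 ⇒ add (RR)
  rd: (w>>8)&0x7=0x6 → %r6
  rs: (w>>5)&0x7=0x0 → %r0

%r6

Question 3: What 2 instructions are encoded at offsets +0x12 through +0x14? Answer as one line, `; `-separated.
li %r5, $90; ret

@+12  big-endian(9d 5a) = 0x9d5a
  op=0x9d5a>>11=0x13 ⇒ li (RI)
  rd: (w>>8)&0x7=0x5 → %r5
  imm: (w>>0)&0xff=0x5a → $90
@+14  big-endian(d0 00) = 0xd000
  op=0xd000>>11=0x1a ⇒ ret (N)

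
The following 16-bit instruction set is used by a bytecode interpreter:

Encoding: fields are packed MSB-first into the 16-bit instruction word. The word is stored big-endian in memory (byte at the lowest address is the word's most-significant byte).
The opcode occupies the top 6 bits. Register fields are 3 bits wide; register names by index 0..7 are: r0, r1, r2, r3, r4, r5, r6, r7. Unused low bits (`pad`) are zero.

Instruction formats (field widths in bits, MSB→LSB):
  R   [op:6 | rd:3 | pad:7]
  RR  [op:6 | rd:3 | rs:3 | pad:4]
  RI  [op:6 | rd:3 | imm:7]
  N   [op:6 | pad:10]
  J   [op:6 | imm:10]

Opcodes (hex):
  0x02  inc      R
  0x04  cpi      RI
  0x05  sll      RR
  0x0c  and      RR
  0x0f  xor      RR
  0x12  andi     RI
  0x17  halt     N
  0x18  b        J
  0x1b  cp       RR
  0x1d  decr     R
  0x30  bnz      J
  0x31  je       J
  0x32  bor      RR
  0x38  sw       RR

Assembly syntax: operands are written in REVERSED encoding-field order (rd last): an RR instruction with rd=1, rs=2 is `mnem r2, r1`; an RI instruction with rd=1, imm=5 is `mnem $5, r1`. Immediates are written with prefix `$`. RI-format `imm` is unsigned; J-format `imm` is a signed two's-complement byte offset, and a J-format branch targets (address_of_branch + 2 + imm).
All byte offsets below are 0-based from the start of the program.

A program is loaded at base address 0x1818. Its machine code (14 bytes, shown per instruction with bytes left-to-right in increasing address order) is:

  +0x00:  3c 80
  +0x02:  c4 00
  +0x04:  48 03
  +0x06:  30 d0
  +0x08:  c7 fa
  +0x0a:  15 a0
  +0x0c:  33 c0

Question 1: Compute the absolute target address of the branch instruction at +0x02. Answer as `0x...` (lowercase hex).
[02] c4 00 → 0xc400
  top 6b → 0x31 → je [J]
  [9:0] imm=0 = $0
  target = base 0x1818 + off 0x02 + 2 + imm 0 = 0x181c

0x181c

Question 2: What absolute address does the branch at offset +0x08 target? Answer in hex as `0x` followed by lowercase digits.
[08] c7 fa → 0xc7fa
  opcode bits[15:10]=0x31: je/J
  imm: (w>>0)&0x3ff=0x3fa (s10→-6) → $-6
  target = base 0x1818 + off 0x08 + 2 + imm -6 = 0x181c

0x181c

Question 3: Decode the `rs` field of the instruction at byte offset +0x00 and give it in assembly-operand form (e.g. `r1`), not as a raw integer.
+0x00: 3c 80 ⇒ word 0x3c80 (big)
  op=0x3c80>>10=0xf ⇒ xor (RR)
  [9:7] rd=1 = r1
  [6:4] rs=0 = r0

r0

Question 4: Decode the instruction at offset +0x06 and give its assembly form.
+0x06: 30 d0 ⇒ word 0x30d0 (big)
  top 6b → 0xc → and [RR]
  rd: (w>>7)&0x7=0x1 → r1
  rs: (w>>4)&0x7=0x5 → r5

and r5, r1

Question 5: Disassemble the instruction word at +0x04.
off 0x04: read 48 03 as big → 0x4803
  top 6b → 0x12 → andi [RI]
  rd@[9:7]=0x0 ⇒ r0
  imm@[6:0]=0x3 ⇒ $3

andi $3, r0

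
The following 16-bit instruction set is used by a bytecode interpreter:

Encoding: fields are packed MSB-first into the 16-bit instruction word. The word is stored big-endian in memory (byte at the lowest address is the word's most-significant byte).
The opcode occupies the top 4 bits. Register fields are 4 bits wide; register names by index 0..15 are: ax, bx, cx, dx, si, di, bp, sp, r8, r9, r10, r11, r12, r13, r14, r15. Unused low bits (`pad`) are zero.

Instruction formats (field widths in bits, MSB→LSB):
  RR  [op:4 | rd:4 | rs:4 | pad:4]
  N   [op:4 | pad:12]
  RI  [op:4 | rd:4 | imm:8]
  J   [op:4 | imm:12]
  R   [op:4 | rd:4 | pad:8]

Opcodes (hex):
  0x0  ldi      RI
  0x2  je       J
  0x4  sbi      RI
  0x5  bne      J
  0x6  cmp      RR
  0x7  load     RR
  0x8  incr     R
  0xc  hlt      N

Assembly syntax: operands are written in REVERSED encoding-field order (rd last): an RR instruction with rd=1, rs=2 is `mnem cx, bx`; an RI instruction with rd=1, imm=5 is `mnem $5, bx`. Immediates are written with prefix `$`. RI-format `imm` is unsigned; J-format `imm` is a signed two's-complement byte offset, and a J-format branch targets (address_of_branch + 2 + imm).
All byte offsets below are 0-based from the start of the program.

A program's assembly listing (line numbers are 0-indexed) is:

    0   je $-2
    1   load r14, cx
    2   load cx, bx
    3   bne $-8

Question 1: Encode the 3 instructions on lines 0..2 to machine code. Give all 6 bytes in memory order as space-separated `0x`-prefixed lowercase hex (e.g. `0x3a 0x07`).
L0: je op=0x2:4|imm=-2:12 ⇒ 0x2ffe ⇒ big 2f fe
L1: load op=0x7:4|rd=2:4|rs=14:4|pad=0:4 ⇒ 0x72e0 ⇒ big 72 e0
L2: load op=0x7:4|rd=1:4|rs=2:4|pad=0:4 ⇒ 0x7120 ⇒ big 71 20

0x2f 0xfe 0x72 0xe0 0x71 0x20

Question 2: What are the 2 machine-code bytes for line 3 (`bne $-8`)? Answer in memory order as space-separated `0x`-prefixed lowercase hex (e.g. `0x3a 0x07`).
3. bne fields op=0x5:4|imm=-8:12 → word 5ff8h → 5f f8

0x5f 0xf8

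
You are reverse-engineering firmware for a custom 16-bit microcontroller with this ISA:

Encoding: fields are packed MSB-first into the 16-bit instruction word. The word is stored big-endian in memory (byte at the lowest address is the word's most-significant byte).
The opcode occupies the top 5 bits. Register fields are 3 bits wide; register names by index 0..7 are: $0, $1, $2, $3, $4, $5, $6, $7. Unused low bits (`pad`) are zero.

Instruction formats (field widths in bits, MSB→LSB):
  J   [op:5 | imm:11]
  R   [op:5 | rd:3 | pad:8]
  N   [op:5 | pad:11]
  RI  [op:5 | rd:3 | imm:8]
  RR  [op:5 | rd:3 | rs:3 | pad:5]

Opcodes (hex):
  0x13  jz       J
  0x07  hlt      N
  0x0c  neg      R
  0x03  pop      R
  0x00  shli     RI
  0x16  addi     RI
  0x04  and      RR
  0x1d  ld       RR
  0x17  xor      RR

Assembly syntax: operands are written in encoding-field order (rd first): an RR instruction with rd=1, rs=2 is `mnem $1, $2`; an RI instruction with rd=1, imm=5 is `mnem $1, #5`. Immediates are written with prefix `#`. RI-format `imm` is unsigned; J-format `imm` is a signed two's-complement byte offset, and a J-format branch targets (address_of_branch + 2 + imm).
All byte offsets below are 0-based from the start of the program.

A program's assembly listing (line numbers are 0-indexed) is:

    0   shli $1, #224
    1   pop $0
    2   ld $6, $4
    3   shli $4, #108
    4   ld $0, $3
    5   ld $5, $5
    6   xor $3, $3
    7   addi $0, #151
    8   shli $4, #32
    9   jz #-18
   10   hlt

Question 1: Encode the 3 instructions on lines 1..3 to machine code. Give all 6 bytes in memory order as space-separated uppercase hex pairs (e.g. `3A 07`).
18 00 EE 80 04 6C

line 1 (pop): pack op=0x3:5|rd=0:3|pad=0:8 = 0x1800; big→ 18 00
line 2 (ld): pack op=0x1d:5|rd=6:3|rs=4:3|pad=0:5 = 0xee80; big→ ee 80
line 3 (shli): pack op=0x0:5|rd=4:3|imm=108:8 = 0x046c; big→ 04 6c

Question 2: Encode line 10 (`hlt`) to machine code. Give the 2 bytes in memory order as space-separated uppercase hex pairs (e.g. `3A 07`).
38 00

10. hlt fields op=0x7:5|pad=0:11 → word 3800h → 38 00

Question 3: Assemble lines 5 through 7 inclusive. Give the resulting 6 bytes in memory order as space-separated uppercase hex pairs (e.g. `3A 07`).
5. ld fields op=0x1d:5|rd=5:3|rs=5:3|pad=0:5 → word eda0h → ed a0
6. xor fields op=0x17:5|rd=3:3|rs=3:3|pad=0:5 → word bb60h → bb 60
7. addi fields op=0x16:5|rd=0:3|imm=151:8 → word b097h → b0 97

ED A0 BB 60 B0 97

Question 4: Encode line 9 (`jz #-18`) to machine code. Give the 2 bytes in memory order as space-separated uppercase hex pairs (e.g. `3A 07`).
9F EE

line 9 (jz): pack op=0x13:5|imm=-18:11 = 0x9fee; big→ 9f ee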